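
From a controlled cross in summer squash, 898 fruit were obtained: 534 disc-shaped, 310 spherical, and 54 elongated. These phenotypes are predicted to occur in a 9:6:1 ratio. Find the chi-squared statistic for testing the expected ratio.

Total ratio parts = 16. Expected numbers out of 898:
  disc-shaped: 898 × 9/16 = 505.125
  spherical: 898 × 6/16 = 336.75
  elongated: 898 × 1/16 = 56.125
χ² = Σ (O − E)² / E
  disc-shaped: (534 − 505.125)² / 505.125 = 1.6506
  spherical: (310 − 336.75)² / 336.75 = 2.1249
  elongated: (54 − 56.125)² / 56.125 = 0.0805
χ² = 1.6506 + 2.1249 + 0.0805 = 3.856

3.856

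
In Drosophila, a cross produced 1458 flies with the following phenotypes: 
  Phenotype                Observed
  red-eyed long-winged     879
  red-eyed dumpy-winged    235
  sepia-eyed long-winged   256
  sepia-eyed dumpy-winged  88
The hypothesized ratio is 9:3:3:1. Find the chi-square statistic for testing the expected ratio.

10.825

Total ratio parts = 16. Expected numbers out of 1458:
  red-eyed long-winged: 1458 × 9/16 = 820.125
  red-eyed dumpy-winged: 1458 × 3/16 = 273.375
  sepia-eyed long-winged: 1458 × 3/16 = 273.375
  sepia-eyed dumpy-winged: 1458 × 1/16 = 91.125
χ² = Σ (O − E)² / E
  red-eyed long-winged: (879 − 820.125)² / 820.125 = 4.2265
  red-eyed dumpy-winged: (235 − 273.375)² / 273.375 = 5.3869
  sepia-eyed long-winged: (256 − 273.375)² / 273.375 = 1.1043
  sepia-eyed dumpy-winged: (88 − 91.125)² / 91.125 = 0.1072
χ² = 4.2265 + 5.3869 + 1.1043 + 0.1072 = 10.8249 ≈ 10.825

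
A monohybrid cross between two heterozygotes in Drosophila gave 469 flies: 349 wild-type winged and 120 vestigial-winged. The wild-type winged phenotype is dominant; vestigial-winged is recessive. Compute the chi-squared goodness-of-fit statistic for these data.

0.086

For a monohybrid cross between heterozygotes with complete dominance, the expected phenotypic ratio is 3:1.
Under the 3:1 hypothesis (Σ ratio = 4, N = 469):
  wild-type winged: 469 × 3/4 = 351.75
  vestigial-winged: 469 × 1/4 = 117.25
χ² = Σ (O − E)² / E
  wild-type winged: (349 − 351.75)² / 351.75 = 0.0215
  vestigial-winged: (120 − 117.25)² / 117.25 = 0.0645
χ² = 0.0215 + 0.0645 = 0.086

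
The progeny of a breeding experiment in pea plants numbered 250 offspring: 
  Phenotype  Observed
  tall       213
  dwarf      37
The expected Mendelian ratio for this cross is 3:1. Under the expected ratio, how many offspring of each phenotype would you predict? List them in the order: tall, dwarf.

187.5, 62.5

The 3:1 ratio has 4 parts, so with N = 250 the expected counts are:
  tall: 250 × 3/4 = 187.5
  dwarf: 250 × 1/4 = 62.5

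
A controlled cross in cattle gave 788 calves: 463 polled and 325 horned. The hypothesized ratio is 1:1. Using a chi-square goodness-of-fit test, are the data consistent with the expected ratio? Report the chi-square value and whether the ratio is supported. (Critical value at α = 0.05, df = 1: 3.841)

24.168; not consistent

The 1:1 ratio has 2 parts, so with N = 788 the expected counts are:
  polled: 788 × 1/2 = 394
  horned: 788 × 1/2 = 394
χ² = Σ (O − E)² / E
  polled: (463 − 394)² / 394 = 12.0838
  horned: (325 − 394)² / 394 = 12.0838
χ² = 12.0838 + 12.0838 = 24.1676 ≈ 24.168
Degrees of freedom = 2 − 1 = 1; critical value at α = 0.05 is 3.841.
Since 24.168 > 3.841, we reject the null hypothesis — the data do not fit the 1:1 ratio.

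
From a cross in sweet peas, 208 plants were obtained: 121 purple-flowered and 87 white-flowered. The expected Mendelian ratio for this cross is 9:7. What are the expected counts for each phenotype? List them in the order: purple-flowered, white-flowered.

117, 91

Under the 9:7 hypothesis (Σ ratio = 16, N = 208):
  purple-flowered: 208 × 9/16 = 117
  white-flowered: 208 × 7/16 = 91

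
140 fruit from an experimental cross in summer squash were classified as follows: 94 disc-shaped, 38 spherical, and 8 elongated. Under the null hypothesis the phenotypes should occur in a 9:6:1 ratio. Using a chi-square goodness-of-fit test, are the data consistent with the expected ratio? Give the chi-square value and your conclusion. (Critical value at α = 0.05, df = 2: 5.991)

7.022; not consistent

Total ratio parts = 16. Expected numbers out of 140:
  disc-shaped: 140 × 9/16 = 78.75
  spherical: 140 × 6/16 = 52.5
  elongated: 140 × 1/16 = 8.75
χ² = Σ (O − E)² / E
  disc-shaped: (94 − 78.75)² / 78.75 = 2.9532
  spherical: (38 − 52.5)² / 52.5 = 4.0048
  elongated: (8 − 8.75)² / 8.75 = 0.0643
χ² = 2.9532 + 4.0048 + 0.0643 = 7.0223 ≈ 7.022
Degrees of freedom = 3 − 1 = 2; critical value at α = 0.05 is 5.991.
Since 7.022 > 5.991, we reject the null hypothesis — the data do not fit the 9:6:1 ratio.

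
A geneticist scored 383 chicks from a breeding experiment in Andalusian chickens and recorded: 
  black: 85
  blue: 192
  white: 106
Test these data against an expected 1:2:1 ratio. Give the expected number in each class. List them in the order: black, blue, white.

95.75, 191.5, 95.75

Expected counts for N = 383 under a 1:2:1 ratio (total parts = 4):
  black: 383 × 1/4 = 95.75
  blue: 383 × 2/4 = 191.5
  white: 383 × 1/4 = 95.75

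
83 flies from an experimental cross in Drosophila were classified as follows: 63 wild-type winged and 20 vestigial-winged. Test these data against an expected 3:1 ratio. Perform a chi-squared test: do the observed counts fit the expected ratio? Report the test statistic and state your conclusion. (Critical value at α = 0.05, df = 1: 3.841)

0.036; consistent

Total ratio parts = 4. Expected numbers out of 83:
  wild-type winged: 83 × 3/4 = 62.25
  vestigial-winged: 83 × 1/4 = 20.75
χ² = Σ (O − E)² / E
  wild-type winged: (63 − 62.25)² / 62.25 = 0.0090
  vestigial-winged: (20 − 20.75)² / 20.75 = 0.0271
χ² = 0.0090 + 0.0271 = 0.0361 ≈ 0.036
Degrees of freedom = 2 − 1 = 1; critical value at α = 0.05 is 3.841.
Since 0.036 < 3.841, we fail to reject the null hypothesis — the data are consistent with the 3:1 ratio.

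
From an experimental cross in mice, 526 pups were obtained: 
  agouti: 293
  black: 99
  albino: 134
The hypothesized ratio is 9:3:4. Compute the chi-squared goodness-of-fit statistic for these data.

Under the 9:3:4 hypothesis (Σ ratio = 16, N = 526):
  agouti: 526 × 9/16 = 295.875
  black: 526 × 3/16 = 98.625
  albino: 526 × 4/16 = 131.5
χ² = Σ (O − E)² / E
  agouti: (293 − 295.875)² / 295.875 = 0.0279
  black: (99 − 98.625)² / 98.625 = 0.0014
  albino: (134 − 131.5)² / 131.5 = 0.0475
χ² = 0.0279 + 0.0014 + 0.0475 = 0.0768 ≈ 0.077

0.077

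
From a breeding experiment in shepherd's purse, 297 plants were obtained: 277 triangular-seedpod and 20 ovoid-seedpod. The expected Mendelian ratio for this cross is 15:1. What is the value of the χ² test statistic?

Total ratio parts = 16. Expected numbers out of 297:
  triangular-seedpod: 297 × 15/16 = 278.4375
  ovoid-seedpod: 297 × 1/16 = 18.5625
χ² = Σ (O − E)² / E
  triangular-seedpod: (277 − 278.4375)² / 278.4375 = 0.0074
  ovoid-seedpod: (20 − 18.5625)² / 18.5625 = 0.1113
χ² = 0.0074 + 0.1113 = 0.1187 ≈ 0.119

0.119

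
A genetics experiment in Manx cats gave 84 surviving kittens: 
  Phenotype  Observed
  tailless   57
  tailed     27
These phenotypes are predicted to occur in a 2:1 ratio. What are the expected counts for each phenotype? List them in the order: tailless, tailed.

The 2:1 ratio has 3 parts, so with N = 84 the expected counts are:
  tailless: 84 × 2/3 = 56
  tailed: 84 × 1/3 = 28

56, 28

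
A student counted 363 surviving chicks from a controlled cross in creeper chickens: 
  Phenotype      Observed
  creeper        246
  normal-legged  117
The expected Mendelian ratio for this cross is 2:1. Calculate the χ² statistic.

The 2:1 ratio has 3 parts, so with N = 363 the expected counts are:
  creeper: 363 × 2/3 = 242
  normal-legged: 363 × 1/3 = 121
χ² = Σ (O − E)² / E
  creeper: (246 − 242)² / 242 = 0.0661
  normal-legged: (117 − 121)² / 121 = 0.1322
χ² = 0.0661 + 0.1322 = 0.1983 ≈ 0.198

0.198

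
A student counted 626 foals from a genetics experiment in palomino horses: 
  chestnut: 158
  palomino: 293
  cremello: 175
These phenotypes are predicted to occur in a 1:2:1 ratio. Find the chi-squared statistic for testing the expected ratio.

Total ratio parts = 4. Expected numbers out of 626:
  chestnut: 626 × 1/4 = 156.5
  palomino: 626 × 2/4 = 313
  cremello: 626 × 1/4 = 156.5
χ² = Σ (O − E)² / E
  chestnut: (158 − 156.5)² / 156.5 = 0.0144
  palomino: (293 − 313)² / 313 = 1.2780
  cremello: (175 − 156.5)² / 156.5 = 2.1869
χ² = 0.0144 + 1.2780 + 2.1869 = 3.4793 ≈ 3.479

3.479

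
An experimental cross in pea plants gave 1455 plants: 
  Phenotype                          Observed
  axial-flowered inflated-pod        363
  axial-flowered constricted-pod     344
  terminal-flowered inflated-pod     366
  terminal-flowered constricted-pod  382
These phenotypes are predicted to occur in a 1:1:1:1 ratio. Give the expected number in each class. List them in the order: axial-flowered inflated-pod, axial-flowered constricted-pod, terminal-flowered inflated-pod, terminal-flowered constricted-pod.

363.75, 363.75, 363.75, 363.75

Under the 1:1:1:1 hypothesis (Σ ratio = 4, N = 1455):
  axial-flowered inflated-pod: 1455 × 1/4 = 363.75
  axial-flowered constricted-pod: 1455 × 1/4 = 363.75
  terminal-flowered inflated-pod: 1455 × 1/4 = 363.75
  terminal-flowered constricted-pod: 1455 × 1/4 = 363.75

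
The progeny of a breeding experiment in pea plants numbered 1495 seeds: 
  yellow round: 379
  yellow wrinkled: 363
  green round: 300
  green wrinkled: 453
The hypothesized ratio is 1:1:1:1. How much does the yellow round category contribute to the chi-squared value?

0.074

Total ratio parts = 4. Expected numbers out of 1495:
  yellow round: 1495 × 1/4 = 373.75
  yellow wrinkled: 1495 × 1/4 = 373.75
  green round: 1495 × 1/4 = 373.75
  green wrinkled: 1495 × 1/4 = 373.75
Contribution of yellow round: (379 − 373.75)² / 373.75 = 0.0737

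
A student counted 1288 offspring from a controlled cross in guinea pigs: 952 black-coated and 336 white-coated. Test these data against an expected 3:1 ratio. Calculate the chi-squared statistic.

0.812

Expected counts for N = 1288 under a 3:1 ratio (total parts = 4):
  black-coated: 1288 × 3/4 = 966
  white-coated: 1288 × 1/4 = 322
χ² = Σ (O − E)² / E
  black-coated: (952 − 966)² / 966 = 0.2029
  white-coated: (336 − 322)² / 322 = 0.6087
χ² = 0.2029 + 0.6087 = 0.8116 ≈ 0.812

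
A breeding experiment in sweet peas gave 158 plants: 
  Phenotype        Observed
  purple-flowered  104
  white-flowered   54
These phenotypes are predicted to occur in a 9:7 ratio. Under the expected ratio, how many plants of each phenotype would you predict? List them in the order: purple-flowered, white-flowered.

The 9:7 ratio has 16 parts, so with N = 158 the expected counts are:
  purple-flowered: 158 × 9/16 = 88.875
  white-flowered: 158 × 7/16 = 69.125

88.875, 69.125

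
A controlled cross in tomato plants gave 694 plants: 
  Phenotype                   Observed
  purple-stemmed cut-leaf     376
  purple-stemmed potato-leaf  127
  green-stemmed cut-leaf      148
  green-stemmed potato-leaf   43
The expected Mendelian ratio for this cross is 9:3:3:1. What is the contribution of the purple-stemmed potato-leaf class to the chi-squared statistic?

Total ratio parts = 16. Expected numbers out of 694:
  purple-stemmed cut-leaf: 694 × 9/16 = 390.375
  purple-stemmed potato-leaf: 694 × 3/16 = 130.125
  green-stemmed cut-leaf: 694 × 3/16 = 130.125
  green-stemmed potato-leaf: 694 × 1/16 = 43.375
Contribution of purple-stemmed potato-leaf: (127 − 130.125)² / 130.125 = 0.0750

0.075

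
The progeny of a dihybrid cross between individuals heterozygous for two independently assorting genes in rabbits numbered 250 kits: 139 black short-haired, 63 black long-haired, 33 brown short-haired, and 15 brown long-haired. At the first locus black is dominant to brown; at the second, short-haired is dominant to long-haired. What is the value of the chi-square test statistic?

A dihybrid F₂ with independent assortment and complete dominance at both loci gives a 9:3:3:1 phenotypic ratio.
The 9:3:3:1 ratio has 16 parts, so with N = 250 the expected counts are:
  black short-haired: 250 × 9/16 = 140.625
  black long-haired: 250 × 3/16 = 46.875
  brown short-haired: 250 × 3/16 = 46.875
  brown long-haired: 250 × 1/16 = 15.625
χ² = Σ (O − E)² / E
  black short-haired: (139 − 140.625)² / 140.625 = 0.0188
  black long-haired: (63 − 46.875)² / 46.875 = 5.5470
  brown short-haired: (33 − 46.875)² / 46.875 = 4.1070
  brown long-haired: (15 − 15.625)² / 15.625 = 0.0250
χ² = 0.0188 + 5.5470 + 4.1070 + 0.0250 = 9.6978 ≈ 9.698

9.698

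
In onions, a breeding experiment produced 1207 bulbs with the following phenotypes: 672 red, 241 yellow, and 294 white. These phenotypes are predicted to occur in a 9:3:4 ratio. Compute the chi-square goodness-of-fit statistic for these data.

Under the 9:3:4 hypothesis (Σ ratio = 16, N = 1207):
  red: 1207 × 9/16 = 678.9375
  yellow: 1207 × 3/16 = 226.3125
  white: 1207 × 4/16 = 301.75
χ² = Σ (O − E)² / E
  red: (672 − 678.9375)² / 678.9375 = 0.0709
  yellow: (241 − 226.3125)² / 226.3125 = 0.9532
  white: (294 − 301.75)² / 301.75 = 0.1990
χ² = 0.0709 + 0.9532 + 0.1990 = 1.2231 ≈ 1.223

1.223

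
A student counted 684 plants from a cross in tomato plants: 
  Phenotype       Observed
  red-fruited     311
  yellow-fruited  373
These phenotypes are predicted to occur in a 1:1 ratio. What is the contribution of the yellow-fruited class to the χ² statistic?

2.810

Under the 1:1 hypothesis (Σ ratio = 2, N = 684):
  red-fruited: 684 × 1/2 = 342
  yellow-fruited: 684 × 1/2 = 342
Contribution of yellow-fruited: (373 − 342)² / 342 = 2.8099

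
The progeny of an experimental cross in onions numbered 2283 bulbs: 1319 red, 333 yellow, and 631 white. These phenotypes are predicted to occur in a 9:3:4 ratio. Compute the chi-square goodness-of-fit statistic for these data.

28.415

Expected counts for N = 2283 under a 9:3:4 ratio (total parts = 16):
  red: 2283 × 9/16 = 1284.1875
  yellow: 2283 × 3/16 = 428.0625
  white: 2283 × 4/16 = 570.75
χ² = Σ (O − E)² / E
  red: (1319 − 1284.1875)² / 1284.1875 = 0.9437
  yellow: (333 − 428.0625)² / 428.0625 = 21.1111
  white: (631 − 570.75)² / 570.75 = 6.3602
χ² = 0.9437 + 21.1111 + 6.3602 = 28.415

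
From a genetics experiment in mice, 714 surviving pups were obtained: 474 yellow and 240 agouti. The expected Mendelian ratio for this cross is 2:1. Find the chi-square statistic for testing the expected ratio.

Expected counts for N = 714 under a 2:1 ratio (total parts = 3):
  yellow: 714 × 2/3 = 476
  agouti: 714 × 1/3 = 238
χ² = Σ (O − E)² / E
  yellow: (474 − 476)² / 476 = 0.0084
  agouti: (240 − 238)² / 238 = 0.0168
χ² = 0.0084 + 0.0168 = 0.0252 ≈ 0.025

0.025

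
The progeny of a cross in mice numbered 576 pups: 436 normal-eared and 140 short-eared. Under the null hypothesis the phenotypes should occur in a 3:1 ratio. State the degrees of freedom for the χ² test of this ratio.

A goodness-of-fit test with 2 phenotype classes has df = 2 − 1 = 1.

1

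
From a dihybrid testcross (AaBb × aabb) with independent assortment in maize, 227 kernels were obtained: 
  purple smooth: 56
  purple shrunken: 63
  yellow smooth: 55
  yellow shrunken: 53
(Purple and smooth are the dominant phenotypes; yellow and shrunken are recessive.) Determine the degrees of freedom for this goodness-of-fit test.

A dihybrid testcross with independent assortment gives a 1:1:1:1 ratio.
A goodness-of-fit test with 4 phenotype classes has df = 4 − 1 = 3.

3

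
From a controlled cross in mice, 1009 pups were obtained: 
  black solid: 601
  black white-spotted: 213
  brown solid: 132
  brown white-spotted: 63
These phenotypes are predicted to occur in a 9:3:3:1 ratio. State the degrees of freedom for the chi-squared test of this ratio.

3

A goodness-of-fit test with 4 phenotype classes has df = 4 − 1 = 3.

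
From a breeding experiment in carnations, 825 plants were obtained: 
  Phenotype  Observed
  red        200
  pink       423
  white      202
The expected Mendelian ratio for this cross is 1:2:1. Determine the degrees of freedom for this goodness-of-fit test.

A goodness-of-fit test with 3 phenotype classes has df = 3 − 1 = 2.

2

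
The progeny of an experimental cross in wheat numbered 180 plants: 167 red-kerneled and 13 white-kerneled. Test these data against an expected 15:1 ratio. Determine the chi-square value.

0.290

The 15:1 ratio has 16 parts, so with N = 180 the expected counts are:
  red-kerneled: 180 × 15/16 = 168.75
  white-kerneled: 180 × 1/16 = 11.25
χ² = Σ (O − E)² / E
  red-kerneled: (167 − 168.75)² / 168.75 = 0.0181
  white-kerneled: (13 − 11.25)² / 11.25 = 0.2722
χ² = 0.0181 + 0.2722 = 0.2903 ≈ 0.290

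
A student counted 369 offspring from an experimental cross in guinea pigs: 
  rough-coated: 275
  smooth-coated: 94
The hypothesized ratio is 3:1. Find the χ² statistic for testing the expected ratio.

0.044

Expected counts for N = 369 under a 3:1 ratio (total parts = 4):
  rough-coated: 369 × 3/4 = 276.75
  smooth-coated: 369 × 1/4 = 92.25
χ² = Σ (O − E)² / E
  rough-coated: (275 − 276.75)² / 276.75 = 0.0111
  smooth-coated: (94 − 92.25)² / 92.25 = 0.0332
χ² = 0.0111 + 0.0332 = 0.0443 ≈ 0.044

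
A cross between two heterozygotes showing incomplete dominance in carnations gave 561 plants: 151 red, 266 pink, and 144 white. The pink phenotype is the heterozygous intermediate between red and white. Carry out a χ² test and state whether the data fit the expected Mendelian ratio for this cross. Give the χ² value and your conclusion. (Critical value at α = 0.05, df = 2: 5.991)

1.674; consistent

With incomplete dominance, a heterozygote × heterozygote cross gives a 1:2:1 phenotypic ratio.
Under the 1:2:1 hypothesis (Σ ratio = 4, N = 561):
  red: 561 × 1/4 = 140.25
  pink: 561 × 2/4 = 280.5
  white: 561 × 1/4 = 140.25
χ² = Σ (O − E)² / E
  red: (151 − 140.25)² / 140.25 = 0.8240
  pink: (266 − 280.5)² / 280.5 = 0.7496
  white: (144 − 140.25)² / 140.25 = 0.1003
χ² = 0.8240 + 0.7496 + 0.1003 = 1.6739 ≈ 1.674
Degrees of freedom = 3 − 1 = 2; critical value at α = 0.05 is 5.991.
Since 1.674 < 5.991, we fail to reject the null hypothesis — the data are consistent with the 1:2:1 ratio.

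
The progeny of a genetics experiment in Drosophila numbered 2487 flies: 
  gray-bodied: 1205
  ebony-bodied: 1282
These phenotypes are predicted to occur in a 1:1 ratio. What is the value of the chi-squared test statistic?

The 1:1 ratio has 2 parts, so with N = 2487 the expected counts are:
  gray-bodied: 2487 × 1/2 = 1243.5
  ebony-bodied: 2487 × 1/2 = 1243.5
χ² = Σ (O − E)² / E
  gray-bodied: (1205 − 1243.5)² / 1243.5 = 1.1920
  ebony-bodied: (1282 − 1243.5)² / 1243.5 = 1.1920
χ² = 1.1920 + 1.1920 = 2.384

2.384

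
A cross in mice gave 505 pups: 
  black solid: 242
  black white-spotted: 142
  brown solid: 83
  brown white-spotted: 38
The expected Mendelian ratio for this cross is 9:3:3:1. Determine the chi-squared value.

Under the 9:3:3:1 hypothesis (Σ ratio = 16, N = 505):
  black solid: 505 × 9/16 = 284.0625
  black white-spotted: 505 × 3/16 = 94.6875
  brown solid: 505 × 3/16 = 94.6875
  brown white-spotted: 505 × 1/16 = 31.5625
χ² = Σ (O − E)² / E
  black solid: (242 − 284.0625)² / 284.0625 = 6.2284
  black white-spotted: (142 − 94.6875)² / 94.6875 = 23.6406
  brown solid: (83 − 94.6875)² / 94.6875 = 1.4426
  brown white-spotted: (38 − 31.5625)² / 31.5625 = 1.3130
χ² = 6.2284 + 23.6406 + 1.4426 + 1.3130 = 32.6246 ≈ 32.625

32.625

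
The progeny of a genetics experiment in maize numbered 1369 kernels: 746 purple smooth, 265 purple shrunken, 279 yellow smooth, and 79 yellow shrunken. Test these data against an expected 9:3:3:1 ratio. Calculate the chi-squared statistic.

3.464

Total ratio parts = 16. Expected numbers out of 1369:
  purple smooth: 1369 × 9/16 = 770.0625
  purple shrunken: 1369 × 3/16 = 256.6875
  yellow smooth: 1369 × 3/16 = 256.6875
  yellow shrunken: 1369 × 1/16 = 85.5625
χ² = Σ (O − E)² / E
  purple smooth: (746 − 770.0625)² / 770.0625 = 0.7519
  purple shrunken: (265 − 256.6875)² / 256.6875 = 0.2692
  yellow smooth: (279 − 256.6875)² / 256.6875 = 1.9395
  yellow shrunken: (79 − 85.5625)² / 85.5625 = 0.5033
χ² = 0.7519 + 0.2692 + 1.9395 + 0.5033 = 3.4639 ≈ 3.464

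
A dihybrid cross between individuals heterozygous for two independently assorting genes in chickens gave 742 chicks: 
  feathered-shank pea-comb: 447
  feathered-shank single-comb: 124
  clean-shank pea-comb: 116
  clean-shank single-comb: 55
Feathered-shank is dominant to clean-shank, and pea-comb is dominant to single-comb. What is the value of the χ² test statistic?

9.195

A dihybrid F₂ with independent assortment and complete dominance at both loci gives a 9:3:3:1 phenotypic ratio.
Expected counts for N = 742 under a 9:3:3:1 ratio (total parts = 16):
  feathered-shank pea-comb: 742 × 9/16 = 417.375
  feathered-shank single-comb: 742 × 3/16 = 139.125
  clean-shank pea-comb: 742 × 3/16 = 139.125
  clean-shank single-comb: 742 × 1/16 = 46.375
χ² = Σ (O − E)² / E
  feathered-shank pea-comb: (447 − 417.375)² / 417.375 = 2.1028
  feathered-shank single-comb: (124 − 139.125)² / 139.125 = 1.6443
  clean-shank pea-comb: (116 − 139.125)² / 139.125 = 3.8438
  clean-shank single-comb: (55 − 46.375)² / 46.375 = 1.6041
χ² = 2.1028 + 1.6443 + 3.8438 + 1.6041 = 9.195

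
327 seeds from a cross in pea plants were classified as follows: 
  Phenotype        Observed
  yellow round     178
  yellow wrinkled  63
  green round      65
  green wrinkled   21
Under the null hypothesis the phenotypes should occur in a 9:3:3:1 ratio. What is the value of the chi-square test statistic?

Under the 9:3:3:1 hypothesis (Σ ratio = 16, N = 327):
  yellow round: 327 × 9/16 = 183.9375
  yellow wrinkled: 327 × 3/16 = 61.3125
  green round: 327 × 3/16 = 61.3125
  green wrinkled: 327 × 1/16 = 20.4375
χ² = Σ (O − E)² / E
  yellow round: (178 − 183.9375)² / 183.9375 = 0.1917
  yellow wrinkled: (63 − 61.3125)² / 61.3125 = 0.0464
  green round: (65 − 61.3125)² / 61.3125 = 0.2218
  green wrinkled: (21 − 20.4375)² / 20.4375 = 0.0155
χ² = 0.1917 + 0.0464 + 0.2218 + 0.0155 = 0.4754 ≈ 0.475

0.475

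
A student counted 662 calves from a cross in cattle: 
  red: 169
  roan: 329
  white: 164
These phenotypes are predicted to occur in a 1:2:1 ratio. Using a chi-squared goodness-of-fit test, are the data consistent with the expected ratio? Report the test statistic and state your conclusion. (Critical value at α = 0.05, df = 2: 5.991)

Under the 1:2:1 hypothesis (Σ ratio = 4, N = 662):
  red: 662 × 1/4 = 165.5
  roan: 662 × 2/4 = 331
  white: 662 × 1/4 = 165.5
χ² = Σ (O − E)² / E
  red: (169 − 165.5)² / 165.5 = 0.0740
  roan: (329 − 331)² / 331 = 0.0121
  white: (164 − 165.5)² / 165.5 = 0.0136
χ² = 0.0740 + 0.0121 + 0.0136 = 0.0997 ≈ 0.100
Degrees of freedom = 3 − 1 = 2; critical value at α = 0.05 is 5.991.
Since 0.100 < 5.991, we fail to reject the null hypothesis — the data are consistent with the 1:2:1 ratio.

0.100; consistent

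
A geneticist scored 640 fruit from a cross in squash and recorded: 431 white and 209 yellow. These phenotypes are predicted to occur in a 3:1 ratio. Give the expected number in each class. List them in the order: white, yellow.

480, 160

Total ratio parts = 4. Expected numbers out of 640:
  white: 640 × 3/4 = 480
  yellow: 640 × 1/4 = 160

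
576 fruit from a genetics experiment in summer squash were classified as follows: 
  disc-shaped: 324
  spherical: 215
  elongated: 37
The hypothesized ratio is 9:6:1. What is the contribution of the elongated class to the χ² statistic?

Total ratio parts = 16. Expected numbers out of 576:
  disc-shaped: 576 × 9/16 = 324
  spherical: 576 × 6/16 = 216
  elongated: 576 × 1/16 = 36
Contribution of elongated: (37 − 36)² / 36 = 0.0278

0.028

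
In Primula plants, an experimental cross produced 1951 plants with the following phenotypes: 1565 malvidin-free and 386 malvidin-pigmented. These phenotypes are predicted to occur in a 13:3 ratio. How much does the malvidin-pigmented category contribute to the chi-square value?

1.114

Expected counts for N = 1951 under a 13:3 ratio (total parts = 16):
  malvidin-free: 1951 × 13/16 = 1585.1875
  malvidin-pigmented: 1951 × 3/16 = 365.8125
Contribution of malvidin-pigmented: (386 − 365.8125)² / 365.8125 = 1.1141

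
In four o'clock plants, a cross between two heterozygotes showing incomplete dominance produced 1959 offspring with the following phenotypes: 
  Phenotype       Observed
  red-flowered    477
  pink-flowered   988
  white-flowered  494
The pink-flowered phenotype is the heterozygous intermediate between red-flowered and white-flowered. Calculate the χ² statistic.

With incomplete dominance, a heterozygote × heterozygote cross gives a 1:2:1 phenotypic ratio.
Expected counts for N = 1959 under a 1:2:1 ratio (total parts = 4):
  red-flowered: 1959 × 1/4 = 489.75
  pink-flowered: 1959 × 2/4 = 979.5
  white-flowered: 1959 × 1/4 = 489.75
χ² = Σ (O − E)² / E
  red-flowered: (477 − 489.75)² / 489.75 = 0.3319
  pink-flowered: (988 − 979.5)² / 979.5 = 0.0738
  white-flowered: (494 − 489.75)² / 489.75 = 0.0369
χ² = 0.3319 + 0.0738 + 0.0369 = 0.4426 ≈ 0.443

0.443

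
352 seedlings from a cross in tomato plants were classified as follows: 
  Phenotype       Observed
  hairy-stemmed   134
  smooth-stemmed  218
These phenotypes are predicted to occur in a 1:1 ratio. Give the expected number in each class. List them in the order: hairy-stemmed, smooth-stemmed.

176, 176

Under the 1:1 hypothesis (Σ ratio = 2, N = 352):
  hairy-stemmed: 352 × 1/2 = 176
  smooth-stemmed: 352 × 1/2 = 176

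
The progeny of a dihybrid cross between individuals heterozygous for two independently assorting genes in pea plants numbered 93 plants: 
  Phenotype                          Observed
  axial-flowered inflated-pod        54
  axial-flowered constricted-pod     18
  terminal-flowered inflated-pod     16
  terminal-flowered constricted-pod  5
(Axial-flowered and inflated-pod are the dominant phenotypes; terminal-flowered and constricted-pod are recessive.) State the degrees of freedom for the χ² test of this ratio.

A dihybrid F₂ with independent assortment and complete dominance at both loci gives a 9:3:3:1 phenotypic ratio.
A goodness-of-fit test with 4 phenotype classes has df = 4 − 1 = 3.

3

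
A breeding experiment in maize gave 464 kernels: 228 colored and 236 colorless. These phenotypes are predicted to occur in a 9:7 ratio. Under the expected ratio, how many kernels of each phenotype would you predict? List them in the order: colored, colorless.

Expected counts for N = 464 under a 9:7 ratio (total parts = 16):
  colored: 464 × 9/16 = 261
  colorless: 464 × 7/16 = 203

261, 203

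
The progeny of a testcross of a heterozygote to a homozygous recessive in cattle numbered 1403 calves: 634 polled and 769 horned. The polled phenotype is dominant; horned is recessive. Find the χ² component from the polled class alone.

6.495

A testcross of a heterozygote (Aa × aa) gives a 1:1 phenotypic ratio.
The 1:1 ratio has 2 parts, so with N = 1403 the expected counts are:
  polled: 1403 × 1/2 = 701.5
  horned: 1403 × 1/2 = 701.5
Contribution of polled: (634 − 701.5)² / 701.5 = 6.4950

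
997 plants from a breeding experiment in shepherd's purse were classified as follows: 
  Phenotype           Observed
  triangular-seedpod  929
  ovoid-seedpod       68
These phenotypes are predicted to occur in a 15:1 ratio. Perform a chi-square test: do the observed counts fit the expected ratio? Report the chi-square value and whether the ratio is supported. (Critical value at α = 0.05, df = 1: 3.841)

Expected counts for N = 997 under a 15:1 ratio (total parts = 16):
  triangular-seedpod: 997 × 15/16 = 934.6875
  ovoid-seedpod: 997 × 1/16 = 62.3125
χ² = Σ (O − E)² / E
  triangular-seedpod: (929 − 934.6875)² / 934.6875 = 0.0346
  ovoid-seedpod: (68 − 62.3125)² / 62.3125 = 0.5191
χ² = 0.0346 + 0.5191 = 0.5537 ≈ 0.554
Degrees of freedom = 2 − 1 = 1; critical value at α = 0.05 is 3.841.
Since 0.554 < 3.841, we fail to reject the null hypothesis — the data are consistent with the 15:1 ratio.

0.554; consistent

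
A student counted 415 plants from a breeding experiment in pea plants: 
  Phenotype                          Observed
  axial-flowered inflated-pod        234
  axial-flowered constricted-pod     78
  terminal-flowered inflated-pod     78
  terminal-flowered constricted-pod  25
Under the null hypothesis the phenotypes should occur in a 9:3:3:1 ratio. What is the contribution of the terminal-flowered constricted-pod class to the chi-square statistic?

Expected counts for N = 415 under a 9:3:3:1 ratio (total parts = 16):
  axial-flowered inflated-pod: 415 × 9/16 = 233.4375
  axial-flowered constricted-pod: 415 × 3/16 = 77.8125
  terminal-flowered inflated-pod: 415 × 3/16 = 77.8125
  terminal-flowered constricted-pod: 415 × 1/16 = 25.9375
Contribution of terminal-flowered constricted-pod: (25 − 25.9375)² / 25.9375 = 0.0339

0.034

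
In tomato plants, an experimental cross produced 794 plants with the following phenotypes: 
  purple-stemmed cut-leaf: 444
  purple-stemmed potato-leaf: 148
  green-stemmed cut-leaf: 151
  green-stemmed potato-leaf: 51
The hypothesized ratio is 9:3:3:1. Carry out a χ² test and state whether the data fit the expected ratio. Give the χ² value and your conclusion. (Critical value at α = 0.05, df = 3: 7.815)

0.089; consistent

Total ratio parts = 16. Expected numbers out of 794:
  purple-stemmed cut-leaf: 794 × 9/16 = 446.625
  purple-stemmed potato-leaf: 794 × 3/16 = 148.875
  green-stemmed cut-leaf: 794 × 3/16 = 148.875
  green-stemmed potato-leaf: 794 × 1/16 = 49.625
χ² = Σ (O − E)² / E
  purple-stemmed cut-leaf: (444 − 446.625)² / 446.625 = 0.0154
  purple-stemmed potato-leaf: (148 − 148.875)² / 148.875 = 0.0051
  green-stemmed cut-leaf: (151 − 148.875)² / 148.875 = 0.0303
  green-stemmed potato-leaf: (51 − 49.625)² / 49.625 = 0.0381
χ² = 0.0154 + 0.0051 + 0.0303 + 0.0381 = 0.0889 ≈ 0.089
Degrees of freedom = 4 − 1 = 3; critical value at α = 0.05 is 7.815.
Since 0.089 < 7.815, we fail to reject the null hypothesis — the data are consistent with the 9:3:3:1 ratio.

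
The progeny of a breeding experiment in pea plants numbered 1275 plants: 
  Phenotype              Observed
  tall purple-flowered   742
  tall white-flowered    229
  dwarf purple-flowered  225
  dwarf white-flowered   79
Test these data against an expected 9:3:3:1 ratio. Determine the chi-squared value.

Expected counts for N = 1275 under a 9:3:3:1 ratio (total parts = 16):
  tall purple-flowered: 1275 × 9/16 = 717.1875
  tall white-flowered: 1275 × 3/16 = 239.0625
  dwarf purple-flowered: 1275 × 3/16 = 239.0625
  dwarf white-flowered: 1275 × 1/16 = 79.6875
χ² = Σ (O − E)² / E
  tall purple-flowered: (742 − 717.1875)² / 717.1875 = 0.8584
  tall white-flowered: (229 − 239.0625)² / 239.0625 = 0.4235
  dwarf purple-flowered: (225 − 239.0625)² / 239.0625 = 0.8272
  dwarf white-flowered: (79 − 79.6875)² / 79.6875 = 0.0059
χ² = 0.8584 + 0.4235 + 0.8272 + 0.0059 = 2.115

2.115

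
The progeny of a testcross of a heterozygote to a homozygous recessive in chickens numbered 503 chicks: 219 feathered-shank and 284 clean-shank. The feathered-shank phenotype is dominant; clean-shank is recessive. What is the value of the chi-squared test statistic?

8.400

A testcross of a heterozygote (Aa × aa) gives a 1:1 phenotypic ratio.
Under the 1:1 hypothesis (Σ ratio = 2, N = 503):
  feathered-shank: 503 × 1/2 = 251.5
  clean-shank: 503 × 1/2 = 251.5
χ² = Σ (O − E)² / E
  feathered-shank: (219 − 251.5)² / 251.5 = 4.1998
  clean-shank: (284 − 251.5)² / 251.5 = 4.1998
χ² = 4.1998 + 4.1998 = 8.3996 ≈ 8.400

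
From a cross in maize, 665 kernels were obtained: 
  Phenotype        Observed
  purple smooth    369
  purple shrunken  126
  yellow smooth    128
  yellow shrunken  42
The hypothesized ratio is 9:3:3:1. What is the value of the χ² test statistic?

The 9:3:3:1 ratio has 16 parts, so with N = 665 the expected counts are:
  purple smooth: 665 × 9/16 = 374.0625
  purple shrunken: 665 × 3/16 = 124.6875
  yellow smooth: 665 × 3/16 = 124.6875
  yellow shrunken: 665 × 1/16 = 41.5625
χ² = Σ (O − E)² / E
  purple smooth: (369 − 374.0625)² / 374.0625 = 0.0685
  purple shrunken: (126 − 124.6875)² / 124.6875 = 0.0138
  yellow smooth: (128 − 124.6875)² / 124.6875 = 0.0880
  yellow shrunken: (42 − 41.5625)² / 41.5625 = 0.0046
χ² = 0.0685 + 0.0138 + 0.0880 + 0.0046 = 0.1749 ≈ 0.175

0.175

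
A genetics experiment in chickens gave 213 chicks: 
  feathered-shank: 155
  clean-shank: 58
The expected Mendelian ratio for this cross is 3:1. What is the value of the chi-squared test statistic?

The 3:1 ratio has 4 parts, so with N = 213 the expected counts are:
  feathered-shank: 213 × 3/4 = 159.75
  clean-shank: 213 × 1/4 = 53.25
χ² = Σ (O − E)² / E
  feathered-shank: (155 − 159.75)² / 159.75 = 0.1412
  clean-shank: (58 − 53.25)² / 53.25 = 0.4237
χ² = 0.1412 + 0.4237 = 0.5649 ≈ 0.565

0.565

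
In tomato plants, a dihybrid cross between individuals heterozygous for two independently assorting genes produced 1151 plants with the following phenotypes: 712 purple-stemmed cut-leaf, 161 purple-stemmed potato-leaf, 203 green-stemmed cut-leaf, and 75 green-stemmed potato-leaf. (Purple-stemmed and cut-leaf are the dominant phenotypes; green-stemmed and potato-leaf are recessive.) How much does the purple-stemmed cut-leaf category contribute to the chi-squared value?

A dihybrid F₂ with independent assortment and complete dominance at both loci gives a 9:3:3:1 phenotypic ratio.
Expected counts for N = 1151 under a 9:3:3:1 ratio (total parts = 16):
  purple-stemmed cut-leaf: 1151 × 9/16 = 647.4375
  purple-stemmed potato-leaf: 1151 × 3/16 = 215.8125
  green-stemmed cut-leaf: 1151 × 3/16 = 215.8125
  green-stemmed potato-leaf: 1151 × 1/16 = 71.9375
Contribution of purple-stemmed cut-leaf: (712 − 647.4375)² / 647.4375 = 6.4382

6.438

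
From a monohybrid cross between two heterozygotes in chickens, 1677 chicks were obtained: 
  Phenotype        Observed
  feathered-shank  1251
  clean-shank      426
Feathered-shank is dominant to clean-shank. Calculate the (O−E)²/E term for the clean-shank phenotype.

For a monohybrid cross between heterozygotes with complete dominance, the expected phenotypic ratio is 3:1.
Under the 3:1 hypothesis (Σ ratio = 4, N = 1677):
  feathered-shank: 1677 × 3/4 = 1257.75
  clean-shank: 1677 × 1/4 = 419.25
Contribution of clean-shank: (426 − 419.25)² / 419.25 = 0.1087

0.109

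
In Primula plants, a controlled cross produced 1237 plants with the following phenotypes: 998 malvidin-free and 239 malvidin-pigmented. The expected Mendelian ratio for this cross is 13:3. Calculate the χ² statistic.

Expected counts for N = 1237 under a 13:3 ratio (total parts = 16):
  malvidin-free: 1237 × 13/16 = 1005.0625
  malvidin-pigmented: 1237 × 3/16 = 231.9375
χ² = Σ (O − E)² / E
  malvidin-free: (998 − 1005.0625)² / 1005.0625 = 0.0496
  malvidin-pigmented: (239 − 231.9375)² / 231.9375 = 0.2151
χ² = 0.0496 + 0.2151 = 0.2647 ≈ 0.265

0.265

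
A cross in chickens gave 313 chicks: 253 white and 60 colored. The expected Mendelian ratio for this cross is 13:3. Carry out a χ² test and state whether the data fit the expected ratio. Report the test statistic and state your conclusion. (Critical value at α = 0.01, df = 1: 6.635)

0.036; consistent

The 13:3 ratio has 16 parts, so with N = 313 the expected counts are:
  white: 313 × 13/16 = 254.3125
  colored: 313 × 3/16 = 58.6875
χ² = Σ (O − E)² / E
  white: (253 − 254.3125)² / 254.3125 = 0.0068
  colored: (60 − 58.6875)² / 58.6875 = 0.0294
χ² = 0.0068 + 0.0294 = 0.0362 ≈ 0.036
Degrees of freedom = 2 − 1 = 1; critical value at α = 0.01 is 6.635.
Since 0.036 < 6.635, we fail to reject the null hypothesis — the data are consistent with the 13:3 ratio.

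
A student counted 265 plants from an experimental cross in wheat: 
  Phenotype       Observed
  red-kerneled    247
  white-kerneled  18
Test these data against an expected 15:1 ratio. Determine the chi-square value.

0.133

Under the 15:1 hypothesis (Σ ratio = 16, N = 265):
  red-kerneled: 265 × 15/16 = 248.4375
  white-kerneled: 265 × 1/16 = 16.5625
χ² = Σ (O − E)² / E
  red-kerneled: (247 − 248.4375)² / 248.4375 = 0.0083
  white-kerneled: (18 − 16.5625)² / 16.5625 = 0.1248
χ² = 0.0083 + 0.1248 = 0.1331 ≈ 0.133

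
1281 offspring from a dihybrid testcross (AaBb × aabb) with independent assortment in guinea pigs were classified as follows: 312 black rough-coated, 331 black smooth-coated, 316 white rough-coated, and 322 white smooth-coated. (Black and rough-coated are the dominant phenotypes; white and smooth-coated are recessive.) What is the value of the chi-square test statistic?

A dihybrid testcross with independent assortment gives a 1:1:1:1 ratio.
Total ratio parts = 4. Expected numbers out of 1281:
  black rough-coated: 1281 × 1/4 = 320.25
  black smooth-coated: 1281 × 1/4 = 320.25
  white rough-coated: 1281 × 1/4 = 320.25
  white smooth-coated: 1281 × 1/4 = 320.25
χ² = Σ (O − E)² / E
  black rough-coated: (312 − 320.25)² / 320.25 = 0.2125
  black smooth-coated: (331 − 320.25)² / 320.25 = 0.3609
  white rough-coated: (316 − 320.25)² / 320.25 = 0.0564
  white smooth-coated: (322 − 320.25)² / 320.25 = 0.0096
χ² = 0.2125 + 0.3609 + 0.0564 + 0.0096 = 0.6394 ≈ 0.639

0.639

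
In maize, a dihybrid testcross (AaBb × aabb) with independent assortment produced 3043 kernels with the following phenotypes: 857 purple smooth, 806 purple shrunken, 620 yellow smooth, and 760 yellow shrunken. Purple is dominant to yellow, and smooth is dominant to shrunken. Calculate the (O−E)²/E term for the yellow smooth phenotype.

A dihybrid testcross with independent assortment gives a 1:1:1:1 ratio.
Total ratio parts = 4. Expected numbers out of 3043:
  purple smooth: 3043 × 1/4 = 760.75
  purple shrunken: 3043 × 1/4 = 760.75
  yellow smooth: 3043 × 1/4 = 760.75
  yellow shrunken: 3043 × 1/4 = 760.75
Contribution of yellow smooth: (620 − 760.75)² / 760.75 = 26.0408

26.041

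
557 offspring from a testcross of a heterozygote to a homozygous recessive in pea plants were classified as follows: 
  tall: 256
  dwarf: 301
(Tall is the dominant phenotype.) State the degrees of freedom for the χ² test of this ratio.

1

A testcross of a heterozygote (Aa × aa) gives a 1:1 phenotypic ratio.
A goodness-of-fit test with 2 phenotype classes has df = 2 − 1 = 1.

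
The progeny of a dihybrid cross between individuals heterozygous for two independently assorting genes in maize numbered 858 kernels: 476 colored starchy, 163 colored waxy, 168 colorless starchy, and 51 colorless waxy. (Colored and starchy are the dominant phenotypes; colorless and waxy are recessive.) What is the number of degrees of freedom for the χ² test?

A dihybrid F₂ with independent assortment and complete dominance at both loci gives a 9:3:3:1 phenotypic ratio.
A goodness-of-fit test with 4 phenotype classes has df = 4 − 1 = 3.

3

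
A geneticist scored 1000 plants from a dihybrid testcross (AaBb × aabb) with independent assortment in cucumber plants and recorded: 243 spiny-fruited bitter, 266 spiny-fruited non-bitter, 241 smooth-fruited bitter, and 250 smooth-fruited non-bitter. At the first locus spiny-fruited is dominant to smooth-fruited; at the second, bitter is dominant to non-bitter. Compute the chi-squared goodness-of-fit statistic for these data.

A dihybrid testcross with independent assortment gives a 1:1:1:1 ratio.
Total ratio parts = 4. Expected numbers out of 1000:
  spiny-fruited bitter: 1000 × 1/4 = 250
  spiny-fruited non-bitter: 1000 × 1/4 = 250
  smooth-fruited bitter: 1000 × 1/4 = 250
  smooth-fruited non-bitter: 1000 × 1/4 = 250
χ² = Σ (O − E)² / E
  spiny-fruited bitter: (243 − 250)² / 250 = 0.1960
  spiny-fruited non-bitter: (266 − 250)² / 250 = 1.0240
  smooth-fruited bitter: (241 − 250)² / 250 = 0.3240
  smooth-fruited non-bitter: (250 − 250)² / 250 = 0.0000
χ² = 0.1960 + 1.0240 + 0.3240 + 0.0000 = 1.544

1.544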